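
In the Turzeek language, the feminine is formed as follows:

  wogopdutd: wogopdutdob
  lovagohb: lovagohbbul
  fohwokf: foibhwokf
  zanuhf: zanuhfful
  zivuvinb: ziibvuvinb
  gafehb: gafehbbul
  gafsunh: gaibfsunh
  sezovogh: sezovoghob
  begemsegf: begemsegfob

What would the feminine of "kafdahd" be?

kafdahddul

lovagohb and zivuvinb both end in -b yet inflect differently (lovagohbbul, ziibvuvinb), so the final letter is not what conditions the rule; the second-to-last letter is.
"kafdahd" has second-to-last letter 'h'. The stems whose second-to-last letter is 'h' (zanuhf → zanuhfful, lovagohb → lovagohbbul, gafehb → gafehbbul) double the final consonant and add -ul.
So kafdahd → kafdahddul.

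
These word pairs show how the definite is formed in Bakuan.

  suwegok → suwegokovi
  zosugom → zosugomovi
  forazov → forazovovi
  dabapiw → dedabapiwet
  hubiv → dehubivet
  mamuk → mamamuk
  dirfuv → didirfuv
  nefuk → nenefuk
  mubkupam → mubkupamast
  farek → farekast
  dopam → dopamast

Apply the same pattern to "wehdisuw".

wewehdisuw

forazov and hubiv both end in -v yet inflect differently (forazovovi, dehubivet), so the final letter is not what conditions the rule; the last vowel is.
"wehdisuw" has last vowel 'u'. The stems whose last vowel is 'u' (mamuk → mamamuk, dirfuv → didirfuv, nefuk → nenefuk) repeat the first consonant+vowel as a prefix.
The other patterns: stems whose last vowel is 'o' add -ovi; stems whose last vowel is 'i' add de- … -et around the stem; stems whose last vowel is 'a' or 'e' add -ast.
So wehdisuw → wewehdisuw.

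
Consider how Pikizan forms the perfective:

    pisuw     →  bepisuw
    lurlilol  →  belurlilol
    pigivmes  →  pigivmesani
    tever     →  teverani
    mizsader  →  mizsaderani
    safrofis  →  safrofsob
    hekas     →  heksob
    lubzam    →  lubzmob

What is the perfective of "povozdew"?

povozdewani

pigivmes and safrofis both end in -s yet inflect differently (pigivmesani, safrofsob), so the final letter is not what conditions the rule; the last vowel is.
"povozdew" has last vowel 'e'. The stems whose last vowel is 'e' (pigivmes → pigivmesani, tever → teverani, mizsader → mizsaderani) add -ani.
The other patterns: stems whose last vowel is 'o' or 'u' add the prefix be-; stems whose last vowel is 'a' or 'i' delete the last vowel and add -ob.
So povozdew → povozdewani.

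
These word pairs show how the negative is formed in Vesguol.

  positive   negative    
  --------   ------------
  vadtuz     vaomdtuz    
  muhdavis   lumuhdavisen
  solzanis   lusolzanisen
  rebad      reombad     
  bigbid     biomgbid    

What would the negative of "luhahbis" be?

luluhahbisen

muhdavis and bigbid both have last vowel 'i' yet inflect differently (lumuhdavisen, biomgbid), so the last vowel is not what conditions the rule; the final letter is.
"luhahbis" ends in -s. The stems ending in -s (muhdavis → lumuhdavisen, solzanis → lusolzanisen) add lu- … -en around the stem.
So luhahbis → luluhahbisen.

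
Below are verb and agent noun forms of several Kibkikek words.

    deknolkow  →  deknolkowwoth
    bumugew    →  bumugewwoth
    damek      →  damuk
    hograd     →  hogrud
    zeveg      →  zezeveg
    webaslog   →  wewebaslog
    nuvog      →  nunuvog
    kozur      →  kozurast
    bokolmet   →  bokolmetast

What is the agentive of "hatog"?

hahatog

"hatog" ends in -g. The stems ending in -g (zeveg → zezeveg, webaslog → wewebaslog, nuvog → nunuvog) repeat the first consonant+vowel as a prefix.
So hatog → hahatog.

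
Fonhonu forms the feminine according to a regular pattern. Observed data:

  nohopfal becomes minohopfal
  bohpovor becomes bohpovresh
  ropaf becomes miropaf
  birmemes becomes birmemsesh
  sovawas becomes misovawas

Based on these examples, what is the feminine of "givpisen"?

givpisnesh

"givpisen" has last vowel 'e'. The one such stem in the data (birmemes → birmemsesh) deletes the last vowel and adds -esh (as does bohpovor), so the same rule applies.
The other pattern: stems whose last vowel is 'a' add the prefix mi-.
So givpisen → givpisnesh.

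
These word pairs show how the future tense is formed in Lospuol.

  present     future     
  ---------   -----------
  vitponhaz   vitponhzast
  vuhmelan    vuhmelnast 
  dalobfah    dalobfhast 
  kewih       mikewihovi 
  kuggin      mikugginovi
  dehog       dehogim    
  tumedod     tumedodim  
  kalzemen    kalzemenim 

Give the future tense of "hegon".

dalobfah and kewih both end in -h yet inflect differently (dalobfhast, mikewihovi), so the final letter is not what conditions the rule; the last vowel is.
"hegon" has last vowel 'o'. The stems whose last vowel is 'o' (dehog → dehogim, tumedod → tumedodim) add -im.
So hegon → hegonim.

hegonim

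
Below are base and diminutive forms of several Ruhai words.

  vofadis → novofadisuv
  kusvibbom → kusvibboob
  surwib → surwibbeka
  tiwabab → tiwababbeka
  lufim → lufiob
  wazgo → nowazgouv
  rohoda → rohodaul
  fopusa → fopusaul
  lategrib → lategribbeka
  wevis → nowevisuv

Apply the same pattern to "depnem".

"depnem" ends in -m. The stems ending in -m (kusvibbom → kusvibboob, lufim → lufiob) drop the final letter and add -ob.
So depnem → depneob.

depneob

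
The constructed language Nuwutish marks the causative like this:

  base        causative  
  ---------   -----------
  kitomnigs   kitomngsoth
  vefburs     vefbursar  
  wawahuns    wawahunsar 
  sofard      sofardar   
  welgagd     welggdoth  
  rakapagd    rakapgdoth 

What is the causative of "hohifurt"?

hohifurtar

"hohifurt" has second-to-last letter 'r'. The stems whose second-to-last letter is 'r' (sofard → sofardar, vefburs → vefbursar) add -ar.
So hohifurt → hohifurtar.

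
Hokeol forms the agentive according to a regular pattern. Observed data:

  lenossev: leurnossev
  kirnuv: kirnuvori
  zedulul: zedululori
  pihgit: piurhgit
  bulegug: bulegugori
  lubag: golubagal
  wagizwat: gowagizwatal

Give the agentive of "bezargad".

gobezargadal

bulegug and lubag both end in -g yet inflect differently (bulegugori, golubagal), so the final letter is not what conditions the rule; the last vowel is.
"bezargad" has last vowel 'a'. The stems whose last vowel is 'a' (lubag → golubagal, wagizwat → gowagizwatal) add go- … -al around the stem.
So bezargad → gobezargadal.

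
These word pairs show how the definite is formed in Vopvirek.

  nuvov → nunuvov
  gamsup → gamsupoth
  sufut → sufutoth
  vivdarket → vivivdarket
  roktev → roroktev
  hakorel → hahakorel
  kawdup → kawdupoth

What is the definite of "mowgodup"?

sufut and vivdarket both end in -t yet inflect differently (sufutoth, vivivdarket), so the final letter is not what conditions the rule; the last vowel is.
"mowgodup" has last vowel 'u'. The stems whose last vowel is 'u' (kawdup → kawdupoth, sufut → sufutoth, gamsup → gamsupoth) add -oth.
The other pattern: stems whose last vowel is 'e' or 'o' repeat the first consonant+vowel as a prefix.
So mowgodup → mowgodupoth.

mowgodupoth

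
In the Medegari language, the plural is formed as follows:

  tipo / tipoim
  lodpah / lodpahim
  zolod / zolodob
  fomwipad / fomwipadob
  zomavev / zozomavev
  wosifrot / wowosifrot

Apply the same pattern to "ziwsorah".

ziwsorahim

tipo and zolod both have last vowel 'o' yet inflect differently (tipoim, zolodob), so the last vowel is not what conditions the rule; the final letter is.
"ziwsorah" ends in -h. The one such stem in the data (lodpah → lodpahim) adds -im, so the same rule applies.
So ziwsorah → ziwsorahim.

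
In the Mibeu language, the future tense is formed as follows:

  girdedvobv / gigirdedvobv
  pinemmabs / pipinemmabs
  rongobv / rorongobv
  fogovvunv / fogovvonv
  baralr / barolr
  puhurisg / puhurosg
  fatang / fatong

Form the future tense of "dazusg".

"dazusg" has second-to-last letter 's'. The one such stem in the data (puhurisg → puhurosg) changes the last vowel to 'o' (as do fogovvunv, baralr), so the same rule applies.
The other pattern: stems whose second-to-last letter is 'b' repeat the first consonant+vowel as a prefix.
So dazusg → dazosg.

dazosg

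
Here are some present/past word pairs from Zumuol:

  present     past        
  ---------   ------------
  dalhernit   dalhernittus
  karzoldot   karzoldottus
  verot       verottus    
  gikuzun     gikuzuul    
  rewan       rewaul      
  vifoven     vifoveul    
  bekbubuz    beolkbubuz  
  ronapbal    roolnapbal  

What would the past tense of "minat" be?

gikuzun and bekbubuz both have last vowel 'u' yet inflect differently (gikuzuul, beolkbubuz), so the last vowel is not what conditions the rule; the final letter is.
"minat" ends in -t. The stems ending in -t (dalhernit → dalhernittus, karzoldot → karzoldottus, verot → verottus) double the final consonant and add -us.
So minat → minattus.

minattus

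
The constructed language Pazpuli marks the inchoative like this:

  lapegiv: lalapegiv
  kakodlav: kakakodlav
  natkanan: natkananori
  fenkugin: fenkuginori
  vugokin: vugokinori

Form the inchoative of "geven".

gevenori

"geven" ends in -n. The stems ending in -n (natkanan → natkananori, fenkugin → fenkuginori, vugokin → vugokinori) add -ori.
The other pattern: stems ending in -v repeat the first consonant+vowel as a prefix.
So geven → gevenori.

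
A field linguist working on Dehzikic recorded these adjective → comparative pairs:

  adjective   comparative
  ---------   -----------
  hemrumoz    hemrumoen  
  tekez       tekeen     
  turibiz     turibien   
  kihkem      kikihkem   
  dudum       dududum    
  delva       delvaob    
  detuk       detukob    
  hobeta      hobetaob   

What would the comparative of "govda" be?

tekez and kihkem both have last vowel 'e' yet inflect differently (tekeen, kikihkem), so the last vowel is not what conditions the rule; the final letter is.
"govda" ends in -a. The stems ending in -a (delva → delvaob, hobeta → hobetaob) add -ob.
So govda → govdaob.

govdaob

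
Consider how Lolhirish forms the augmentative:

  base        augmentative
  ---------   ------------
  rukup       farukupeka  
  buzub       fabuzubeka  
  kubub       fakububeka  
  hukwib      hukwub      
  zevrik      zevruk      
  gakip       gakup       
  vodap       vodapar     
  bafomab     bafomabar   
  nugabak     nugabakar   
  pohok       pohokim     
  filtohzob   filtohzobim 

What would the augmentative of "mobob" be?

mobobim

"mobob" has last vowel 'o'. The stems whose last vowel is 'o' (pohok → pohokim, filtohzob → filtohzobim) add -im.
So mobob → mobobim.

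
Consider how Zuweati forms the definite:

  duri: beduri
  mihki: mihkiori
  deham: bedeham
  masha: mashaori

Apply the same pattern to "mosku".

moskuori

mihki and duri both end in -i yet inflect differently (mihkiori, beduri), so the final letter is not what conditions the rule; the first letter is.
"mosku" begins with m-. The stems beginning with m- (masha → mashaori, mihki → mihkiori) add -ori.
The other pattern: stems beginning with d- add the prefix be-.
So mosku → moskuori.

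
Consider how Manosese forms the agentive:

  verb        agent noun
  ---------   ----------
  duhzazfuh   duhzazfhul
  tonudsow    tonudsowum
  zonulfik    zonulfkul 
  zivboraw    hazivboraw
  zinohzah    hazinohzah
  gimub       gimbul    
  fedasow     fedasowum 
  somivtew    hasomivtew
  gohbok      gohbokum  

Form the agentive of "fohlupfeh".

hafohlupfeh

"fohlupfeh" has last vowel 'e'. The one such stem in the data (somivtew → hasomivtew) adds the prefix ha-, so the same rule applies.
So fohlupfeh → hafohlupfeh.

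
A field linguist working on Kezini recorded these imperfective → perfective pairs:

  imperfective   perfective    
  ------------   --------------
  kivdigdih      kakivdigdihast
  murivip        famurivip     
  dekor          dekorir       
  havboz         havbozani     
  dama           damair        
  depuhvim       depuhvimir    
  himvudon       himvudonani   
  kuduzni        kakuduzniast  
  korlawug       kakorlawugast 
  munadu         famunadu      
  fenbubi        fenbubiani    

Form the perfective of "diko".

"diko" begins with d-. The stems beginning with d- (dekor → dekorir, dama → damair, depuhvim → depuhvimir) add -ir.
The other patterns: stems beginning with m- add the prefix fa-; stems beginning with k- add ka- … -ast around the stem; stems beginning with f- or h- add -ani.
So diko → dikoir.

dikoir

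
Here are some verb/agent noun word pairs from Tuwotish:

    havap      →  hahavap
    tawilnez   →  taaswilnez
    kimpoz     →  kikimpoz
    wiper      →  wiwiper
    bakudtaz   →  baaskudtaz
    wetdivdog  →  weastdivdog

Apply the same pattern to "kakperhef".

kaaskperhef

kimpoz and bakudtaz both end in -z yet inflect differently (kikimpoz, baaskudtaz), so the final letter is not what conditions the rule; the number of vowels is.
"kakperhef" has 3 vowels. The stems with 3 vowels (wetdivdog → weastdivdog, bakudtaz → baaskudtaz, tawilnez → taaswilnez) insert -as- after the first vowel.
So kakperhef → kaaskperhef.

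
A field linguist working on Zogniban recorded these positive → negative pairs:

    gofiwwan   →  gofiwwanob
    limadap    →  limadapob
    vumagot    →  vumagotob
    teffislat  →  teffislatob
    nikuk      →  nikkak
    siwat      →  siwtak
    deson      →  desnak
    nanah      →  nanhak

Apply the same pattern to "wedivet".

wedivetob

"wedivet" has 3 vowels. The stems with 3 vowels (gofiwwan → gofiwwanob, limadap → limadapob, vumagot → vumagotob) add -ob.
So wedivet → wedivetob.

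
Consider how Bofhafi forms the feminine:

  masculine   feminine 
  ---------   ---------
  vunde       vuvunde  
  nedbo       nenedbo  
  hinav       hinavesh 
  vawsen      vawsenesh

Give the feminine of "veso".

vunde and vawsen both have last vowel 'e' yet inflect differently (vuvunde, vawsenesh), so the last vowel is not what conditions the rule; whether the stem ends in a vowel or a consonant is.
"veso" ends in a vowel. The stems ending in a vowel (vunde → vuvunde, nedbo → nenedbo) repeat the first consonant+vowel as a prefix.
So veso → veveso.

veveso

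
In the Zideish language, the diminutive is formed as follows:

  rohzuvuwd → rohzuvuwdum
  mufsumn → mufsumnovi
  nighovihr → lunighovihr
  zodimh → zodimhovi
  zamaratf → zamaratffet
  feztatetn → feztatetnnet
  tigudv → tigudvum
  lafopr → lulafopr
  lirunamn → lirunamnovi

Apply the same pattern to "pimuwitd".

feztatetn and mufsumn both end in -n yet inflect differently (feztatetnnet, mufsumnovi), so the final letter is not what conditions the rule; the second-to-last letter is.
"pimuwitd" has second-to-last letter 't'. The stems whose second-to-last letter is 't' (feztatetn → feztatetnnet, zamaratf → zamaratffet) double the final consonant and add -et.
So pimuwitd → pimuwitddet.

pimuwitddet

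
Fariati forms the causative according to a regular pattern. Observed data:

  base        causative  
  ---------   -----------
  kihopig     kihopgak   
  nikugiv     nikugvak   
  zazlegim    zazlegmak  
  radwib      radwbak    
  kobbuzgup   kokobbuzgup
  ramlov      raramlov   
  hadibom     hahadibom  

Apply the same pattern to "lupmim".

lupmmak

nikugiv and ramlov both end in -v yet inflect differently (nikugvak, raramlov), so the final letter is not what conditions the rule; the last vowel is.
"lupmim" has last vowel 'i'. The stems whose last vowel is 'i' (kihopig → kihopgak, nikugiv → nikugvak, zazlegim → zazlegmak) delete the last vowel and add -ak.
The other pattern: stems whose last vowel is 'o' or 'u' repeat the first consonant+vowel as a prefix.
So lupmim → lupmmak.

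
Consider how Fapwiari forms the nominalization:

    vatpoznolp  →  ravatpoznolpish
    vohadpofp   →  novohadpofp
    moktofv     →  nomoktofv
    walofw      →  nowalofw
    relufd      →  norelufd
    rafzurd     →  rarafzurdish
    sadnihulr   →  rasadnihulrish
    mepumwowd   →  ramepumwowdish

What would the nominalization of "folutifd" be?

nofolutifd

"folutifd" has second-to-last letter 'f'. The stems whose second-to-last letter is 'f' (moktofv → nomoktofv, vohadpofp → novohadpofp, walofw → nowalofw) add the prefix no-.
So folutifd → nofolutifd.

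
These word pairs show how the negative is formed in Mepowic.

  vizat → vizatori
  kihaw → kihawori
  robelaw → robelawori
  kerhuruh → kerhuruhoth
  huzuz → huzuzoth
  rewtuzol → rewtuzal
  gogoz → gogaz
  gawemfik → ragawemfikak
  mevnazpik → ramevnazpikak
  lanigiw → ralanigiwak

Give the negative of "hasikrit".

rahasikritak

huzuz and gogoz both end in -z yet inflect differently (huzuzoth, gogaz), so the final letter is not what conditions the rule; the last vowel is.
"hasikrit" has last vowel 'i'. The stems whose last vowel is 'i' (gawemfik → ragawemfikak, mevnazpik → ramevnazpikak, lanigiw → ralanigiwak) add ra- … -ak around the stem.
So hasikrit → rahasikritak.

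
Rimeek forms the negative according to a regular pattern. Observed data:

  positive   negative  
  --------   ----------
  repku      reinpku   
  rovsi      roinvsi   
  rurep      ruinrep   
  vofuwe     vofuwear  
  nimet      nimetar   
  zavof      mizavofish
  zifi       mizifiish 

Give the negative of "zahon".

mizahonish

rovsi and zifi both end in -i yet inflect differently (roinvsi, mizifiish), so the final letter is not what conditions the rule; the first letter is.
"zahon" begins with z-. The stems beginning with z- (zavof → mizavofish, zifi → mizifiish) add mi- … -ish around the stem.
The other patterns: stems beginning with r- insert -in- after the first vowel; stems beginning with n- or v- add -ar.
So zahon → mizahonish.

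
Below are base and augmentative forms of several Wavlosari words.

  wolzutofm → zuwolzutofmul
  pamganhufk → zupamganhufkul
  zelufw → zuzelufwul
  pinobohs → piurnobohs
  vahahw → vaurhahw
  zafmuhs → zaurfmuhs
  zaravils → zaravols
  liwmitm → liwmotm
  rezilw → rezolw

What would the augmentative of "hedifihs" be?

zelufw and vahahw both end in -w yet inflect differently (zuzelufwul, vaurhahw), so the final letter is not what conditions the rule; the second-to-last letter is.
"hedifihs" has second-to-last letter 'h'. The stems whose second-to-last letter is 'h' (pinobohs → piurnobohs, vahahw → vaurhahw, zafmuhs → zaurfmuhs) insert -ur- after the first vowel.
So hedifihs → heurdifihs.

heurdifihs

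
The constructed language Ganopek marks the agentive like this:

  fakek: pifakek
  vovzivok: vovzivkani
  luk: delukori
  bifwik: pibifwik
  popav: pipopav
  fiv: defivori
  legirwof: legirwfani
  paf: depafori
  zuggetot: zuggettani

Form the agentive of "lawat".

pilawat

"lawat" has 2 vowels. The stems with 2 vowels (bifwik → pibifwik, popav → pipopav, fakek → pifakek) add the prefix pi-.
So lawat → pilawat.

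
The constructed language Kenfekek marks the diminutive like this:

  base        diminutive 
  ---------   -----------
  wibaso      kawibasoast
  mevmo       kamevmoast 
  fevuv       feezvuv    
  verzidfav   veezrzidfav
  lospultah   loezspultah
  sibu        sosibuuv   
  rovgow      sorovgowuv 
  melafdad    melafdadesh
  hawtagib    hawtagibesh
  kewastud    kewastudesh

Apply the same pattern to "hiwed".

"hiwed" ends in -d. The stems ending in -d (melafdad → melafdadesh, kewastud → kewastudesh) add -esh.
So hiwed → hiwedesh.

hiwedesh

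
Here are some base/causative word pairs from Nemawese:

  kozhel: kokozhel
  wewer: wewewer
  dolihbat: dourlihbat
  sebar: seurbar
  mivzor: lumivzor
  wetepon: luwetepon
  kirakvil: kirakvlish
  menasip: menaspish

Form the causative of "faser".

fafaser

wewer and sebar both end in -r yet inflect differently (wewewer, seurbar), so the final letter is not what conditions the rule; the last vowel is.
"faser" has last vowel 'e'. The stems whose last vowel is 'e' (kozhel → kokozhel, wewer → wewewer) repeat the first consonant+vowel as a prefix.
The other patterns: stems whose last vowel is 'a' insert -ur- after the first vowel; stems whose last vowel is 'o' add the prefix lu-; stems whose last vowel is 'i' delete the last vowel and add -ish.
So faser → fafaser.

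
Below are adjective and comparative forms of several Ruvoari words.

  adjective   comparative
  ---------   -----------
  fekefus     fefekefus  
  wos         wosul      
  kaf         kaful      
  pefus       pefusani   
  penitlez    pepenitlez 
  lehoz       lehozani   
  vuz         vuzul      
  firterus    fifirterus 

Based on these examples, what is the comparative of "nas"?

"nas" has 1 vowel. The stems with 1 vowel (wos → wosul, kaf → kaful, vuz → vuzul) add -ul.
The other patterns: stems with 2 vowels add -ani; stems with 3 vowels repeat the first consonant+vowel as a prefix.
So nas → nasul.

nasul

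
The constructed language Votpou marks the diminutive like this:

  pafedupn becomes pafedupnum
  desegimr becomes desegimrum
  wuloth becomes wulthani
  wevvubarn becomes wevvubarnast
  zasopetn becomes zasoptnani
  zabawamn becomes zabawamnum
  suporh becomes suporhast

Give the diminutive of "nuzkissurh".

wevvubarn and zasopetn both end in -n yet inflect differently (wevvubarnast, zasoptnani), so the final letter is not what conditions the rule; the second-to-last letter is.
"nuzkissurh" has second-to-last letter 'r'. The stems whose second-to-last letter is 'r' (wevvubarn → wevvubarnast, suporh → suporhast) add -ast.
The other patterns: stems whose second-to-last letter is 't' delete the last vowel and add -ani; stems whose second-to-last letter is 'm' or 'p' add -um.
So nuzkissurh → nuzkissurhast.

nuzkissurhast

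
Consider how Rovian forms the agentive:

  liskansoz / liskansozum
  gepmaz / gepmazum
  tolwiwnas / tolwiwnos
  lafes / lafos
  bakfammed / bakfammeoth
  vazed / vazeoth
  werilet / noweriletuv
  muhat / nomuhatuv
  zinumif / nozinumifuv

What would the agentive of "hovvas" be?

hovvos

"hovvas" ends in -s. The stems ending in -s (tolwiwnas → tolwiwnos, lafes → lafos) change the last vowel to 'o'.
So hovvas → hovvos.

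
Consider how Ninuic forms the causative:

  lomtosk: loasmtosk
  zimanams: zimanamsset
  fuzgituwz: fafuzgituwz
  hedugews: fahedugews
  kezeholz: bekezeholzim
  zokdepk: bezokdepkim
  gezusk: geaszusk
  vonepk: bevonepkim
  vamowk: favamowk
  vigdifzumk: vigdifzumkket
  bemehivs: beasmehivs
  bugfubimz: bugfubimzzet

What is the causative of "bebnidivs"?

beasbnidivs

vigdifzumk and lomtosk both end in -k yet inflect differently (vigdifzumkket, loasmtosk), so the final letter is not what conditions the rule; the second-to-last letter is.
"bebnidivs" has second-to-last letter 'v'. The one such stem in the data (bemehivs → beasmehivs) inserts -as- after the first vowel (as do lomtosk, gezusk), so the same rule applies.
So bebnidivs → beasbnidivs.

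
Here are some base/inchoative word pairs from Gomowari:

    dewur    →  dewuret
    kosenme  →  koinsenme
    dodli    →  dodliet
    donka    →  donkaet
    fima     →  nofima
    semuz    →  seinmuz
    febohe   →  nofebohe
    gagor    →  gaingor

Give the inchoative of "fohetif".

"fohetif" begins with f-. The stems beginning with f- (fima → nofima, febohe → nofebohe) add the prefix no-.
So fohetif → nofohetif.

nofohetif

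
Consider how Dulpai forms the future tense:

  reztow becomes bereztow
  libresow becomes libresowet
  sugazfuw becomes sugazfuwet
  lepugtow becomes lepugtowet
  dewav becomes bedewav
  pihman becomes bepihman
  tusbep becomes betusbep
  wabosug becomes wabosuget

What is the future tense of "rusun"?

lepugtow and reztow both end in -w yet inflect differently (lepugtowet, bereztow), so the final letter is not what conditions the rule; the number of vowels is.
"rusun" has 2 vowels. The stems with 2 vowels (reztow → bereztow, dewav → bedewav, pihman → bepihman) add the prefix be-.
The other pattern: stems with 3 vowels add -et.
So rusun → berusun.

berusun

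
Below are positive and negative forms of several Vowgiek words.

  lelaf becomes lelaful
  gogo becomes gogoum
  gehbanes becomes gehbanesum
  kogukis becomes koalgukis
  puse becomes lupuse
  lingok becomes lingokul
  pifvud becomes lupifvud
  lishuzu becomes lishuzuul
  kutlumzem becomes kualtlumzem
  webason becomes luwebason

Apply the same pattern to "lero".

kogukis and gehbanes both end in -s yet inflect differently (koalgukis, gehbanesum), so the final letter is not what conditions the rule; the first letter is.
"lero" begins with l-. The stems beginning with l- (lishuzu → lishuzuul, lelaf → lelaful, lingok → lingokul) add -ul.
So lero → leroul.

leroul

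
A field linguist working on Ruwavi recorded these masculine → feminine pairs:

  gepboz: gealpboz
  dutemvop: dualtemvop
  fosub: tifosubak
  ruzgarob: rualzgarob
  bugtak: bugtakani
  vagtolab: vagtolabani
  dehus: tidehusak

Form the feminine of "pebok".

pealbok

"pebok" has last vowel 'o'. The stems whose last vowel is 'o' (ruzgarob → rualzgarob, gepboz → gealpboz, dutemvop → dualtemvop) insert -al- after the first vowel.
The other patterns: stems whose last vowel is 'u' add ti- … -ak around the stem; stems whose last vowel is 'a' add -ani.
So pebok → pealbok.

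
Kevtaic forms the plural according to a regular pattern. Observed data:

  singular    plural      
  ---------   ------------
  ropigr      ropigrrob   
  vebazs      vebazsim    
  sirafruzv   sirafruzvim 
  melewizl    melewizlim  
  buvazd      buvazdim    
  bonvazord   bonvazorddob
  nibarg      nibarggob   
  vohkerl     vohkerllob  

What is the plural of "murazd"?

melewizl and vohkerl both end in -l yet inflect differently (melewizlim, vohkerllob), so the final letter is not what conditions the rule; the second-to-last letter is.
"murazd" has second-to-last letter 'z'. The stems whose second-to-last letter is 'z' (melewizl → melewizlim, buvazd → buvazdim, sirafruzv → sirafruzvim) add -im.
So murazd → murazdim.

murazdim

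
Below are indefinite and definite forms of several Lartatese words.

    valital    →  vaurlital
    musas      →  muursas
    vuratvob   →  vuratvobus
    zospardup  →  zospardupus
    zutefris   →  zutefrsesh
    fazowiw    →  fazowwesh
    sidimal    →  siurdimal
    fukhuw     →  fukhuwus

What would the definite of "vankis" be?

fazowiw and fukhuw both end in -w yet inflect differently (fazowwesh, fukhuwus), so the final letter is not what conditions the rule; the last vowel is.
"vankis" has last vowel 'i'. The stems whose last vowel is 'i' (fazowiw → fazowwesh, zutefris → zutefrsesh) delete the last vowel and add -esh.
The other patterns: stems whose last vowel is 'o' or 'u' add -us; stems whose last vowel is 'a' insert -ur- after the first vowel.
So vankis → vanksesh.

vanksesh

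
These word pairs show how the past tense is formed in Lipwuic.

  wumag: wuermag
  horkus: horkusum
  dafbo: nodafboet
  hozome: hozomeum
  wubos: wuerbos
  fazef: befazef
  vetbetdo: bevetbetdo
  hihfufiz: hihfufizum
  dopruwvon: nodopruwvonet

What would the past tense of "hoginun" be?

"hoginun" begins with h-. The stems beginning with h- (hozome → hozomeum, hihfufiz → hihfufizum, horkus → horkusum) add -um.
The other patterns: stems beginning with d- add no- … -et around the stem; stems beginning with w- insert -er- after the first vowel; stems beginning with f- or v- add the prefix be-.
So hoginun → hoginunum.

hoginunum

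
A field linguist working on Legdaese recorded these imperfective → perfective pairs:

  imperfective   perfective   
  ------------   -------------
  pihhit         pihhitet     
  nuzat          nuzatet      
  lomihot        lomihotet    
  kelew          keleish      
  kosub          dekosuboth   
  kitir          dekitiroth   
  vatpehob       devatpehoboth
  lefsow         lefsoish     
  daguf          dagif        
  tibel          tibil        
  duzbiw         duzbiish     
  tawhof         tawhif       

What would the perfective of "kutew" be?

lomihot and lefsow both have last vowel 'o' yet inflect differently (lomihotet, lefsoish), so the last vowel is not what conditions the rule; the final letter is.
"kutew" ends in -w. The stems ending in -w (lefsow → lefsoish, duzbiw → duzbiish, kelew → keleish) drop the final letter and add -ish.
The other patterns: stems ending in -t add -et; stems ending in -f or -l change the last vowel to 'i'; stems ending in -b or -r add de- … -oth around the stem.
So kutew → kuteish.

kuteish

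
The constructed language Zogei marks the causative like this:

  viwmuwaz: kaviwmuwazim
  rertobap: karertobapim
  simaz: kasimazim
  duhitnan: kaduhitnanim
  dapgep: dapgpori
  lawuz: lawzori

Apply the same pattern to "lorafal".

kalorafalim

rertobap and dapgep both end in -p yet inflect differently (karertobapim, dapgpori), so the final letter is not what conditions the rule; the last vowel is.
"lorafal" has last vowel 'a'. The stems whose last vowel is 'a' (viwmuwaz → kaviwmuwazim, rertobap → karertobapim, simaz → kasimazim) add ka- … -im around the stem.
The other pattern: stems whose last vowel is 'e' or 'u' delete the last vowel and add -ori.
So lorafal → kalorafalim.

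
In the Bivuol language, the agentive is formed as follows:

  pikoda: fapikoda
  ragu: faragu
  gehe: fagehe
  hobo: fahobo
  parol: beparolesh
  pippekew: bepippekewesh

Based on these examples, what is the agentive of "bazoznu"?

fabazoznu

hobo and parol both have last vowel 'o' yet inflect differently (fahobo, beparolesh), so the last vowel is not what conditions the rule; whether the stem ends in a vowel or a consonant is.
"bazoznu" ends in a vowel. The stems ending in a vowel (pikoda → fapikoda, ragu → faragu, gehe → fagehe) add the prefix fa-.
The other pattern: stems ending in a consonant add be- … -esh around the stem.
So bazoznu → fabazoznu.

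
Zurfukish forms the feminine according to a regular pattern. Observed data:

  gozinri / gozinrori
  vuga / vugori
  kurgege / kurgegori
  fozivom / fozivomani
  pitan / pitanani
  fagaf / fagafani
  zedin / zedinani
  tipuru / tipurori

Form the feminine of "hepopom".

vuga and pitan both have last vowel 'a' yet inflect differently (vugori, pitanani), so the last vowel is not what conditions the rule; whether the stem ends in a vowel or a consonant is.
"hepopom" ends in a consonant. The stems ending in a consonant (pitan → pitanani, fozivom → fozivomani, fagaf → fagafani) add -ani.
So hepopom → hepopomani.

hepopomani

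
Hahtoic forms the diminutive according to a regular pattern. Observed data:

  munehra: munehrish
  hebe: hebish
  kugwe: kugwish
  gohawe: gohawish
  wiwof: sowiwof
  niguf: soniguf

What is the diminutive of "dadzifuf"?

sodadzifuf

hebe and wiwof both have 2 vowels yet inflect differently (hebish, sowiwof), so the number of vowels is not what conditions the rule; whether the stem ends in a vowel or a consonant is.
"dadzifuf" ends in a consonant. The stems ending in a consonant (wiwof → sowiwof, niguf → soniguf) add the prefix so-.
So dadzifuf → sodadzifuf.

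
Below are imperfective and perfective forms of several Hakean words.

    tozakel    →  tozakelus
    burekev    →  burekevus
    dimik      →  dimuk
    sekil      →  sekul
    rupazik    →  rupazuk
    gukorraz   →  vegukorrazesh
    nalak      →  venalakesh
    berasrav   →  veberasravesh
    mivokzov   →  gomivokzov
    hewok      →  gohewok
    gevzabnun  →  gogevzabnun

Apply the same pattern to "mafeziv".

mafezuv

tozakel and sekil both end in -l yet inflect differently (tozakelus, sekul), so the final letter is not what conditions the rule; the last vowel is.
"mafeziv" has last vowel 'i'. The stems whose last vowel is 'i' (dimik → dimuk, sekil → sekul, rupazik → rupazuk) change the last vowel to 'u'.
So mafeziv → mafezuv.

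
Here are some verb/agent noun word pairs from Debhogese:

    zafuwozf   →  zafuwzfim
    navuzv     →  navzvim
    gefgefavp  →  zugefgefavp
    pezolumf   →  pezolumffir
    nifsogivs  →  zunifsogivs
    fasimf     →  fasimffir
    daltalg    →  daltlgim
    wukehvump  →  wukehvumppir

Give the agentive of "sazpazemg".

"sazpazemg" has second-to-last letter 'm'. The stems whose second-to-last letter is 'm' (pezolumf → pezolumffir, fasimf → fasimffir, wukehvump → wukehvumppir) double the final consonant and add -ir.
So sazpazemg → sazpazemggir.

sazpazemggir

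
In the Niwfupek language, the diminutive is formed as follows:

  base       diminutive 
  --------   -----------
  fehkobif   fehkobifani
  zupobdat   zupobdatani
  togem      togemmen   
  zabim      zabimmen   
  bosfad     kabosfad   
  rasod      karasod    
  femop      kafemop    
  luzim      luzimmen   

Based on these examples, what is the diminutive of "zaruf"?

"zaruf" ends in -f. The one such stem in the data (fehkobif → fehkobifani) adds -ani, so the same rule applies.
So zaruf → zarufani.

zarufani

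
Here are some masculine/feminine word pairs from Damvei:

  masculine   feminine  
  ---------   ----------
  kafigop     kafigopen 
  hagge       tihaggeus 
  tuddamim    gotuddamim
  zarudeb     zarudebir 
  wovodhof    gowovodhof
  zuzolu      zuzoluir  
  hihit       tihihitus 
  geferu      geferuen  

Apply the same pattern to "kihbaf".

kihbafen

"kihbaf" begins with k-. The one such stem in the data (kafigop → kafigopen) adds -en, so the same rule applies.
So kihbaf → kihbafen.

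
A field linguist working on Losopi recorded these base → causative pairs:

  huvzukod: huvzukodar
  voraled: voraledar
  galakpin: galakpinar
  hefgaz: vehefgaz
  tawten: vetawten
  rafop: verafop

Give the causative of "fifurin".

galakpin and tawten both end in -n yet inflect differently (galakpinar, vetawten), so the final letter is not what conditions the rule; the number of vowels is.
"fifurin" has 3 vowels. The stems with 3 vowels (huvzukod → huvzukodar, voraled → voraledar, galakpin → galakpinar) add -ar.
The other pattern: stems with 2 vowels add the prefix ve-.
So fifurin → fifurinar.

fifurinar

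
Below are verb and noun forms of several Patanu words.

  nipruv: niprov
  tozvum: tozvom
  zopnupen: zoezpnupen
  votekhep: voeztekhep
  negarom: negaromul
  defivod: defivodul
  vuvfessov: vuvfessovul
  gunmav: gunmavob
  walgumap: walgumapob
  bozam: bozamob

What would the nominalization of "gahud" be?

"gahud" has last vowel 'u'. The stems whose last vowel is 'u' (nipruv → niprov, tozvum → tozvom) change the last vowel to 'o'.
The other patterns: stems whose last vowel is 'e' insert -ez- after the first vowel; stems whose last vowel is 'o' add -ul; stems whose last vowel is 'a' add -ob.
So gahud → gahod.

gahod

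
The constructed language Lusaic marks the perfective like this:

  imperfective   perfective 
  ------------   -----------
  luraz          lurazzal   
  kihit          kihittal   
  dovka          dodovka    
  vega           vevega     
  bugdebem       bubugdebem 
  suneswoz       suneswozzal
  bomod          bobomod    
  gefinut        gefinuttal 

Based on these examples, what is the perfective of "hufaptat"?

hufaptattal

luraz and vega both have last vowel 'a' yet inflect differently (lurazzal, vevega), so the last vowel is not what conditions the rule; the final letter is.
"hufaptat" ends in -t. The stems ending in -t (gefinut → gefinuttal, kihit → kihittal) double the final consonant and add -al.
So hufaptat → hufaptattal.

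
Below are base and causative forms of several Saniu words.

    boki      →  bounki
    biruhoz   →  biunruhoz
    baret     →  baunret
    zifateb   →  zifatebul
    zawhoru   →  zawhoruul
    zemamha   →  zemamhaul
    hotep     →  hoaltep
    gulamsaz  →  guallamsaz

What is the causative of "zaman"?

zamanul

biruhoz and gulamsaz both end in -z yet inflect differently (biunruhoz, guallamsaz), so the final letter is not what conditions the rule; the first letter is.
"zaman" begins with z-. The stems beginning with z- (zifateb → zifatebul, zawhoru → zawhoruul, zemamha → zemamhaul) add -ul.
So zaman → zamanul.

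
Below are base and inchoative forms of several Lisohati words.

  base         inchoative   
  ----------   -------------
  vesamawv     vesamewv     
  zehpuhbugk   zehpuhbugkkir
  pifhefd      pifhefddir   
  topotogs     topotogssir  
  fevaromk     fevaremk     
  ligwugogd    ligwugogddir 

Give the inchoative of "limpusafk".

limpusafkkir

"limpusafk" has second-to-last letter 'f'. The one such stem in the data (pifhefd → pifhefddir) doubles the final consonant and adds -ir (as do zehpuhbugk, ligwugogd), so the same rule applies.
So limpusafk → limpusafkkir.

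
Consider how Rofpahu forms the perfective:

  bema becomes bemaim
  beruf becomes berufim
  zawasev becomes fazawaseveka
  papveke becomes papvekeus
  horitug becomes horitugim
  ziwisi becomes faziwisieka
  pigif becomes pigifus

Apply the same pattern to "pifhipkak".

pifhipkakus

pigif and beruf both end in -f yet inflect differently (pigifus, berufim), so the final letter is not what conditions the rule; the first letter is.
"pifhipkak" begins with p-. The stems beginning with p- (pigif → pigifus, papveke → papvekeus) add -us.
So pifhipkak → pifhipkakus.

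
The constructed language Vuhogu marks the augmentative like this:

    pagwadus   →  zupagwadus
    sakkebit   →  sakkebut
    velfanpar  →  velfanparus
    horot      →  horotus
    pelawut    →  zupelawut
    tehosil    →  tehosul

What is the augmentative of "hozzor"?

hozzorus

pelawut and sakkebit both end in -t yet inflect differently (zupelawut, sakkebut), so the final letter is not what conditions the rule; the last vowel is.
"hozzor" has last vowel 'o'. The one such stem in the data (horot → horotus) adds -us, so the same rule applies.
The other patterns: stems whose last vowel is 'u' add the prefix zu-; stems whose last vowel is 'i' change the last vowel to 'u'.
So hozzor → hozzorus.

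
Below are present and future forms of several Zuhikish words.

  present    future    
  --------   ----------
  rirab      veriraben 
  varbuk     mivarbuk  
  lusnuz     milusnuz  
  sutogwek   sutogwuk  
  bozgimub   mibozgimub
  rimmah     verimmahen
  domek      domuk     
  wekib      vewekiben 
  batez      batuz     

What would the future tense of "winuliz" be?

"winuliz" has last vowel 'i'. The one such stem in the data (wekib → vewekiben) adds ve- … -en around the stem, so the same rule applies.
The other patterns: stems whose last vowel is 'u' add the prefix mi-; stems whose last vowel is 'e' change the last vowel to 'u'.
So winuliz → vewinulizen.

vewinulizen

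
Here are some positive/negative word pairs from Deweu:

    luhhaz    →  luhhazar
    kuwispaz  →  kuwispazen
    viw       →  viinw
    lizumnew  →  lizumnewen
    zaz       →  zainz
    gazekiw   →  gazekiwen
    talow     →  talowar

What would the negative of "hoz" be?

viw and talow both end in -w yet inflect differently (viinw, talowar), so the final letter is not what conditions the rule; the number of vowels is.
"hoz" has 1 vowel. The stems with 1 vowel (zaz → zainz, viw → viinw) insert -in- after the first vowel.
The other patterns: stems with 2 vowels add -ar; stems with 3 vowels add -en.
So hoz → hoinz.

hoinz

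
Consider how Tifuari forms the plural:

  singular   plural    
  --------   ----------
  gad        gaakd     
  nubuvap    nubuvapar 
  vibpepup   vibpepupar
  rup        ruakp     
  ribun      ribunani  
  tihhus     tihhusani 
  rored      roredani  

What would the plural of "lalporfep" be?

gad and rored both end in -d yet inflect differently (gaakd, roredani), so the final letter is not what conditions the rule; the number of vowels is.
"lalporfep" has 3 vowels. The stems with 3 vowels (nubuvap → nubuvapar, vibpepup → vibpepupar) add -ar.
So lalporfep → lalporfepar.

lalporfepar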